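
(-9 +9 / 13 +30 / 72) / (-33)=1231 / 5148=0.24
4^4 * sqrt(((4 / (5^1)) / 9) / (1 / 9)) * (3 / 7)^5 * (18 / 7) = 2239488 * sqrt(5) / 588245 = 8.51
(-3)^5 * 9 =-2187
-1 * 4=-4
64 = 64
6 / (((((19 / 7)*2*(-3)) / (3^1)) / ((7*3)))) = -441 / 19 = -23.21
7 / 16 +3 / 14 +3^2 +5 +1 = 1753 / 112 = 15.65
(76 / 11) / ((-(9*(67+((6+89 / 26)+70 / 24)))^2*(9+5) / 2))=-205504 / 106160759397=-0.00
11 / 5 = 2.20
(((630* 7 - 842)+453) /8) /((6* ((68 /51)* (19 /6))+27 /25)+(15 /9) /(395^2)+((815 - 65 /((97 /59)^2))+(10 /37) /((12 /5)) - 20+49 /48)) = 436820943555650 /693958949618151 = 0.63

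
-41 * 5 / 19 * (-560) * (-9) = -1033200 / 19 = -54378.95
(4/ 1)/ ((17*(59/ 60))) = 240/ 1003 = 0.24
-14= -14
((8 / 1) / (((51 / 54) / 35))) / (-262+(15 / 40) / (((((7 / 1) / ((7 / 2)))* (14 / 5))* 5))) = -225792 / 199529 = -1.13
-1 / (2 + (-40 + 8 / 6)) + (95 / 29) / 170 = 1262 / 27115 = 0.05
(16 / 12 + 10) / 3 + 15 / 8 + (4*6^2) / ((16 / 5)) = 3647 / 72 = 50.65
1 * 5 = 5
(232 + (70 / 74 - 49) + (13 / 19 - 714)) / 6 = -124049 / 1406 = -88.23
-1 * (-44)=44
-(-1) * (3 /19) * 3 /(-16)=-9 /304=-0.03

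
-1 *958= -958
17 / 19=0.89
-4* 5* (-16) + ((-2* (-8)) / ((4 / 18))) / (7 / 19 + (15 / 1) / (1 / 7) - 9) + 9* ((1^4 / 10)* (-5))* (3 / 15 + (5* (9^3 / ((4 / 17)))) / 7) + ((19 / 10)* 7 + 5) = -9620.51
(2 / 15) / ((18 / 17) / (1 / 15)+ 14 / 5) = 0.01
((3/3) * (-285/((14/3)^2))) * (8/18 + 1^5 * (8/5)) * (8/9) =-3496/147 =-23.78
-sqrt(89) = -9.43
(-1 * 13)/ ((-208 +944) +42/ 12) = -26/ 1479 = -0.02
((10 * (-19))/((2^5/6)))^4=6597500625/4096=1610717.93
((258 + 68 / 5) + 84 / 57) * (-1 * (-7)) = 181594 / 95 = 1911.52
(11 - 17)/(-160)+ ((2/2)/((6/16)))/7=703/1680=0.42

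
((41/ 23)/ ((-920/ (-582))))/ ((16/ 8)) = 11931/ 21160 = 0.56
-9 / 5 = -1.80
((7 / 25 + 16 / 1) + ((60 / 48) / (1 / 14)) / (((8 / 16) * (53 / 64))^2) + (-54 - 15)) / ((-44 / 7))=-12130083 / 1544950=-7.85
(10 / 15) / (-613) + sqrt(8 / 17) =-2 / 1839 + 2 *sqrt(34) / 17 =0.68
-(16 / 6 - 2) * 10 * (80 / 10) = -160 / 3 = -53.33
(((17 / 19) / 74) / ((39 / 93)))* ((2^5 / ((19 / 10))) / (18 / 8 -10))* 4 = -43520 / 173641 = -0.25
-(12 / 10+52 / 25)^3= -551368 / 15625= -35.29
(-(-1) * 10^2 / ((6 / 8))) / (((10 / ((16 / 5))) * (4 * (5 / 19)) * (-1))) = -608 / 15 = -40.53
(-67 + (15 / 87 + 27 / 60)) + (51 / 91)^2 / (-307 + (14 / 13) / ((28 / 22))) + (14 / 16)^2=-65.61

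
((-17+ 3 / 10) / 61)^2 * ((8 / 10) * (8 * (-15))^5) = -5551740518400 / 3721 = -1492002289.28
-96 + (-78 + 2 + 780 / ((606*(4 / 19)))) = -33509 / 202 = -165.89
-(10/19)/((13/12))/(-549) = 40/45201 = 0.00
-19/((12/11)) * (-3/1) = 52.25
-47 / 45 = -1.04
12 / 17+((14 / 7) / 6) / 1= 53 / 51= 1.04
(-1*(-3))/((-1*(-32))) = 3/32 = 0.09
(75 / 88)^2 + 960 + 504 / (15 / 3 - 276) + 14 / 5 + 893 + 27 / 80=19464780519 / 10493120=1855.00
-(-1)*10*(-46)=-460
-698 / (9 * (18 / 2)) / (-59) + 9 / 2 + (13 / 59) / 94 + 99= 23280778 / 224613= 103.65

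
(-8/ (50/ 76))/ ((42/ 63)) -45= -1581/ 25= -63.24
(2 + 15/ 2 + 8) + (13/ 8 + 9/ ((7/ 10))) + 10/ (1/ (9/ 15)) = 2127/ 56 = 37.98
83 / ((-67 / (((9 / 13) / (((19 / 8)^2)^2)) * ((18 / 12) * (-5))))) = 22947840 / 113509591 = 0.20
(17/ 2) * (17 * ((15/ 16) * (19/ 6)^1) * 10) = 137275/ 32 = 4289.84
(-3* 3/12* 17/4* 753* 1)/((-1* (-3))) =-12801/16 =-800.06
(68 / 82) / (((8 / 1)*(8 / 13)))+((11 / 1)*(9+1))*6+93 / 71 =61618027 / 93152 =661.48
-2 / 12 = -1 / 6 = -0.17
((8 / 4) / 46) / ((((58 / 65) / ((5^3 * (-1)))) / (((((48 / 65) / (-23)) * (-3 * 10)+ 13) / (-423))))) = 2609375 / 12978486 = 0.20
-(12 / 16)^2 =-9 / 16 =-0.56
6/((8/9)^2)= 243/32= 7.59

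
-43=-43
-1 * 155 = -155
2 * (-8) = -16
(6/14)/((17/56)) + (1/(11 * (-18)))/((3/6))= 2359/1683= 1.40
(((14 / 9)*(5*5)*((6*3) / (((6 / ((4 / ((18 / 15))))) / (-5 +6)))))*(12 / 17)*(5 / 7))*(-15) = -50000 / 17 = -2941.18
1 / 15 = 0.07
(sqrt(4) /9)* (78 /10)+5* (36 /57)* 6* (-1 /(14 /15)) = -37042 /1995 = -18.57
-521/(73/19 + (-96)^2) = -9899/175177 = -0.06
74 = 74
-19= -19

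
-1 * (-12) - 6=6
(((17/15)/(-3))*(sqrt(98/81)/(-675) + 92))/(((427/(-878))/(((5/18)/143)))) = 686596/4945941 - 7463*sqrt(2)/4292370225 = 0.14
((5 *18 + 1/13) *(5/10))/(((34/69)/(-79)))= -6383121/884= -7220.73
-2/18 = -1/9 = -0.11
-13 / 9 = -1.44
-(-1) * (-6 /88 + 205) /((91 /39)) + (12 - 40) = 18427 /308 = 59.83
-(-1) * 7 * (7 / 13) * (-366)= -17934 / 13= -1379.54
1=1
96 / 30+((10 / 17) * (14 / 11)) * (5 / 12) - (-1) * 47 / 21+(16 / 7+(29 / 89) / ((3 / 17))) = 9.88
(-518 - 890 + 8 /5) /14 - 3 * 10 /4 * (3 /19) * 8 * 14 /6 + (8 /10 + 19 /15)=-240389 /1995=-120.50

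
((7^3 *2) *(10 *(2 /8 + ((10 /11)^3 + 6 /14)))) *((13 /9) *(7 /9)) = 132008695 /11979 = 11020.01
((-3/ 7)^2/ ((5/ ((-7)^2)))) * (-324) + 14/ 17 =-49502/ 85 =-582.38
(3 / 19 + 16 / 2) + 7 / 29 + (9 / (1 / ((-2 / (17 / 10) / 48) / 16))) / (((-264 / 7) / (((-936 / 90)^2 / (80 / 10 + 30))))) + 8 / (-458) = 63295119023 / 7550551360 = 8.38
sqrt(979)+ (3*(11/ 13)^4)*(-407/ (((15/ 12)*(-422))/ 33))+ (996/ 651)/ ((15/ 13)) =sqrt(979)+ 794098433762/ 19615837605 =71.77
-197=-197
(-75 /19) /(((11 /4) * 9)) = -100 /627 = -0.16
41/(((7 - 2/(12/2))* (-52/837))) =-102951/1040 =-98.99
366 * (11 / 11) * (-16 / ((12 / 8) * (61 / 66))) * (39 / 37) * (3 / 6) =-82368 / 37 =-2226.16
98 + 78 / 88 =4351 / 44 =98.89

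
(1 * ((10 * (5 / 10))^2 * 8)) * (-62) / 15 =-2480 / 3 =-826.67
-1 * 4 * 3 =-12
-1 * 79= -79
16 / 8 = 2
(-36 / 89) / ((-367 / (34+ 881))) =32940 / 32663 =1.01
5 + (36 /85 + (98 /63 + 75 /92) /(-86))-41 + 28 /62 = -6595757737 /187633080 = -35.15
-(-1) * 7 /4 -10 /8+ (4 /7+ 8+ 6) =211 /14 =15.07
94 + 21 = 115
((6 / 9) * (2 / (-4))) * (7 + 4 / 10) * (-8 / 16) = 37 / 30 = 1.23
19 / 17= 1.12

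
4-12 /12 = 3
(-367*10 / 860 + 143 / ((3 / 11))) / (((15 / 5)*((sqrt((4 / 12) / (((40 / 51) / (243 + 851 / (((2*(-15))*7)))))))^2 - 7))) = 187847800 / 102457347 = 1.83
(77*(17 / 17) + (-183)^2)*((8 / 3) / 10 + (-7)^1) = -226011.07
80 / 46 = 40 / 23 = 1.74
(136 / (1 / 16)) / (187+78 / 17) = 36992 / 3257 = 11.36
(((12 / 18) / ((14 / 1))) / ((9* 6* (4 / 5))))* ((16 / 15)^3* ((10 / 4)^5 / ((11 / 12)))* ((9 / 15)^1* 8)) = 12800 / 18711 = 0.68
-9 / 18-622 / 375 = -1619 / 750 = -2.16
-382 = -382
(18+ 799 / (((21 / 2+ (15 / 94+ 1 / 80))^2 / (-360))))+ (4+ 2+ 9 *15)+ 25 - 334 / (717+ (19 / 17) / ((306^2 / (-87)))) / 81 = -4303120006498810023536 / 1837738377990230079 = -2341.53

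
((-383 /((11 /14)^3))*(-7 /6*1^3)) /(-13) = -70.86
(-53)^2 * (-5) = -14045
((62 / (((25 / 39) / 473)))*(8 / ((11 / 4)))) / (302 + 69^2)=3327168 / 126575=26.29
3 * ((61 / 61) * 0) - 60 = -60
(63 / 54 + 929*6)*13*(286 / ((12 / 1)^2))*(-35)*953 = -2074194317195 / 432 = -4801375734.25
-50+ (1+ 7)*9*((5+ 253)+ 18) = 19822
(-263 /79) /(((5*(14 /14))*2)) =-263 /790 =-0.33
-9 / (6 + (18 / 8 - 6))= -4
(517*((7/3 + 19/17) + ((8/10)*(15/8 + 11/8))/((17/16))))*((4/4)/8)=97196/255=381.16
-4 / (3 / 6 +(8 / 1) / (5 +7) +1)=-24 / 13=-1.85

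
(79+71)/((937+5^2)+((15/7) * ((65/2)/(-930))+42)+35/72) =2343600/15692921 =0.15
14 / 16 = 7 / 8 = 0.88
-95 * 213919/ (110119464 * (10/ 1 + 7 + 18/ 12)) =-20322305/ 2037210084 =-0.01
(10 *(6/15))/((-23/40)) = -160/23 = -6.96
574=574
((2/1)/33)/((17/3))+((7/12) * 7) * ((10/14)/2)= 6593/4488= 1.47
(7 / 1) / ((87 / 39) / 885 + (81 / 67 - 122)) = -770835 / 13301146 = -0.06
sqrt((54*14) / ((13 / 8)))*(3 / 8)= 9*sqrt(546) / 26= 8.09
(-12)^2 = 144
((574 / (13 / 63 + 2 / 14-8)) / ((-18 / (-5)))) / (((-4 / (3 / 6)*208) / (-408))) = -512295 / 100256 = -5.11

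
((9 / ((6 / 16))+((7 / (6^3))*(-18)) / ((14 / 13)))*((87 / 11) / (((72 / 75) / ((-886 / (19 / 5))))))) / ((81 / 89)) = -80465578625 / 1625184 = -49511.67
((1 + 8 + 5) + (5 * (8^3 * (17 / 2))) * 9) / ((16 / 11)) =1077197 / 8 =134649.62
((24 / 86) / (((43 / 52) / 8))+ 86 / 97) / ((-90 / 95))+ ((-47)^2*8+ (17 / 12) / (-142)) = 16199137956941 / 916852536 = 17668.20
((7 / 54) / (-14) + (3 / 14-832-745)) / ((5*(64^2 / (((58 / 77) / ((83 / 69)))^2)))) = -530333046673 / 17566566420480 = -0.03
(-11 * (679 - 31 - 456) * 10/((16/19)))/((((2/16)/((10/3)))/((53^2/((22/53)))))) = -4525860800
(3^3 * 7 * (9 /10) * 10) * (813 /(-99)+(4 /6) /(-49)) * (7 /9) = -119709 /11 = -10882.64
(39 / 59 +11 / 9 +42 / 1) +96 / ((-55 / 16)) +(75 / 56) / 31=811155959 / 50699880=16.00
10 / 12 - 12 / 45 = 17 / 30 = 0.57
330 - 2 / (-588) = 97021 / 294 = 330.00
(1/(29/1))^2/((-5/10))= -2/841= -0.00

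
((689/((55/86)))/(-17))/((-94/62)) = 1836874/43945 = 41.80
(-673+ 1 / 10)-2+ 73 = -6019 / 10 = -601.90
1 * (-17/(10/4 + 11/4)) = -68/21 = -3.24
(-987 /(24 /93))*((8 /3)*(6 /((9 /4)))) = -81592 /3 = -27197.33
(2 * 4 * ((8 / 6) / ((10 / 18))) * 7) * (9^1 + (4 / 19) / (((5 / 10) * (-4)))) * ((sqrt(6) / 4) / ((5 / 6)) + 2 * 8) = 170352 * sqrt(6) / 475 + 1817088 / 95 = 20005.72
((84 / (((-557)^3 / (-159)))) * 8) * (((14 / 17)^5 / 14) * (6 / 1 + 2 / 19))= 476142041088 / 4661909015921119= 0.00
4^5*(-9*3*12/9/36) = -1024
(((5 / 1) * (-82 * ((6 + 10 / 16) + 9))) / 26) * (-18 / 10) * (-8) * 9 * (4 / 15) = -110700 / 13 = -8515.38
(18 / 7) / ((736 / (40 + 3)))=387 / 2576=0.15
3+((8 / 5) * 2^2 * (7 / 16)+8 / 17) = 533 / 85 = 6.27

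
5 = 5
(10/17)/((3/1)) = 10/51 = 0.20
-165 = -165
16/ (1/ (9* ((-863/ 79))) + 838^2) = 124272/ 5454329069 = 0.00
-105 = -105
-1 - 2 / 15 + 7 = 88 / 15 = 5.87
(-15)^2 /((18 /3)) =75 /2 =37.50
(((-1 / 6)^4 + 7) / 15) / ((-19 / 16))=-9073 / 23085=-0.39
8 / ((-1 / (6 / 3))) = -16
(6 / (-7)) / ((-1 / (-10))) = -60 / 7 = -8.57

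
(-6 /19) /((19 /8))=-48 /361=-0.13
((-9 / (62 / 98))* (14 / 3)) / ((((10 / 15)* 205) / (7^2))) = -151263 / 6355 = -23.80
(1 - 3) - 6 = -8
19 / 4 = 4.75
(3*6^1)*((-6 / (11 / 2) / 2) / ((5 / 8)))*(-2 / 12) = 2.62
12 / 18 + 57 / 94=359 / 282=1.27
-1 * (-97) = 97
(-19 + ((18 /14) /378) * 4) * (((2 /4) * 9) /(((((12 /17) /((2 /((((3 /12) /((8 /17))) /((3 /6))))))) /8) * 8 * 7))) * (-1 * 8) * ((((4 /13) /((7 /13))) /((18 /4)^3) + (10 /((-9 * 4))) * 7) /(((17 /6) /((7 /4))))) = -441670168 /1416933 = -311.71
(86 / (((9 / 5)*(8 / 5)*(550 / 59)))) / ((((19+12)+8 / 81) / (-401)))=-41.30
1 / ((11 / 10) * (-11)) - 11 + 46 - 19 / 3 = 10376 / 363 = 28.58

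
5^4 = 625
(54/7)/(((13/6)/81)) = 26244/91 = 288.40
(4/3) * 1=4/3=1.33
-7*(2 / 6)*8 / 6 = -28 / 9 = -3.11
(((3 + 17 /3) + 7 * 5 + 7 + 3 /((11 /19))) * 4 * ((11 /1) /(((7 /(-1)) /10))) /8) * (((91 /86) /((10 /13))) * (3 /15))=-311467 /2580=-120.72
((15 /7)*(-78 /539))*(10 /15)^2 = -520 /3773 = -0.14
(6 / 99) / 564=1 / 9306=0.00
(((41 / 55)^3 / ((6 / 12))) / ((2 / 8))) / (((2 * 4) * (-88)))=-0.00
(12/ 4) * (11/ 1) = 33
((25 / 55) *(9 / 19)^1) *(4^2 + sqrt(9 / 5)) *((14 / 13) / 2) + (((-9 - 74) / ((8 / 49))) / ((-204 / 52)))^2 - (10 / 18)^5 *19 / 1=189 *sqrt(5) / 2717 + 49832961143604077 / 2967426715968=16793.48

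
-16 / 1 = -16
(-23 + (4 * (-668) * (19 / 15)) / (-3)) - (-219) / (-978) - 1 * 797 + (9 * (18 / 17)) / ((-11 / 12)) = 816288241 / 2743290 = 297.56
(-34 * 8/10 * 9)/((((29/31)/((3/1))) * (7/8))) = -910656/1015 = -897.20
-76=-76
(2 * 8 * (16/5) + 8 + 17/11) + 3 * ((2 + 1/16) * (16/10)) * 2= 886/11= 80.55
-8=-8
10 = 10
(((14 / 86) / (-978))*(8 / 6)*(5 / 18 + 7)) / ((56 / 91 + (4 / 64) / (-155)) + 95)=-0.00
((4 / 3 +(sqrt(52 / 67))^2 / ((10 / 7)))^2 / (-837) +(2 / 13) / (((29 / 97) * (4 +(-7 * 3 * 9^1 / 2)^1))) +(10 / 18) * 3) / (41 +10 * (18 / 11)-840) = -1051315875504653 / 496626871188278025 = -0.00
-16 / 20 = -4 / 5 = -0.80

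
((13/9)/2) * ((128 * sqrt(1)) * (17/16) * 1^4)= 884/9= 98.22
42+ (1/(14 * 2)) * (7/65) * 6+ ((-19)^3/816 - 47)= -709811/53040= -13.38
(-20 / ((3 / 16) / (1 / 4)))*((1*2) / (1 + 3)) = -40 / 3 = -13.33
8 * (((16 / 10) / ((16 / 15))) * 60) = 720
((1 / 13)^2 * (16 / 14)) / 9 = 8 / 10647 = 0.00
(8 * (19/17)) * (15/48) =95/34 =2.79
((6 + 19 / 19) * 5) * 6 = 210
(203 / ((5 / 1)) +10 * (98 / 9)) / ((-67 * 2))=-6727 / 6030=-1.12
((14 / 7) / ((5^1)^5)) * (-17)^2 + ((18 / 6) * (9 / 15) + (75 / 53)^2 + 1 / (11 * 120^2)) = 221775253397 / 55618200000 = 3.99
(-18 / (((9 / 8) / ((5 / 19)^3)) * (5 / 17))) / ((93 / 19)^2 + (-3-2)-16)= -1700 / 5073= -0.34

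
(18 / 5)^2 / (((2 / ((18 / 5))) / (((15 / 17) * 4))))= 34992 / 425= 82.33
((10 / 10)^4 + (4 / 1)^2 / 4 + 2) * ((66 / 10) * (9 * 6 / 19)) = 12474 / 95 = 131.31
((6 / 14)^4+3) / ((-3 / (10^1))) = -24280 / 2401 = -10.11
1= 1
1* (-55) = -55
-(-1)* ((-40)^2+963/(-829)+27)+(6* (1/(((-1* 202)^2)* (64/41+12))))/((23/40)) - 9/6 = 87830714468011/54071685826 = 1624.34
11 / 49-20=-969 / 49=-19.78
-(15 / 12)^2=-25 / 16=-1.56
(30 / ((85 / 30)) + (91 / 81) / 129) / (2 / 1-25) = -1882367 / 4085559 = -0.46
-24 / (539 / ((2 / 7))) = -48 / 3773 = -0.01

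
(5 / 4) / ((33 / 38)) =95 / 66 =1.44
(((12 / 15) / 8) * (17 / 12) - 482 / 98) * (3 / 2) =-28087 / 3920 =-7.17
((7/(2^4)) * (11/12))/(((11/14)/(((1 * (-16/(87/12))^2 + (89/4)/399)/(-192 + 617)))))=544523/92039040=0.01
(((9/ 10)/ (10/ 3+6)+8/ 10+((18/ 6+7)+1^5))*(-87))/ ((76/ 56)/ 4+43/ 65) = -3767361/ 3643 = -1034.14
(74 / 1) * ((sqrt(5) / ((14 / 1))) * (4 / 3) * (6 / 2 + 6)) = 444 * sqrt(5) / 7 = 141.83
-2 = -2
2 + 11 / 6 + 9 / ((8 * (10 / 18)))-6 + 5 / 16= 41 / 240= 0.17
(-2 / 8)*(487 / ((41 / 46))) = -11201 / 82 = -136.60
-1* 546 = -546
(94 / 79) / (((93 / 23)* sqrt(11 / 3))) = 2162* sqrt(33) / 80817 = 0.15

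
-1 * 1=-1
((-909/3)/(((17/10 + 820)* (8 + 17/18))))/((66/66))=-6060/146993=-0.04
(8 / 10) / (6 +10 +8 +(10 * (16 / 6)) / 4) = 0.03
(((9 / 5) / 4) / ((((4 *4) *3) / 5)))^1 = 3 / 64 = 0.05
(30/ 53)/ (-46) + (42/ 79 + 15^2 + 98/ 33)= 726122852/ 3177933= 228.49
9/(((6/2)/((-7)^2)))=147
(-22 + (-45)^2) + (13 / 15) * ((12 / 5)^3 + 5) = 3786214 / 1875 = 2019.31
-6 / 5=-1.20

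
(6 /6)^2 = 1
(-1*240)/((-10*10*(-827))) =-12/4135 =-0.00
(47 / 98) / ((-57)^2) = 47 / 318402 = 0.00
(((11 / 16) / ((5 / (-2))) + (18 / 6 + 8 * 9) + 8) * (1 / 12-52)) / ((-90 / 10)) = 687169 / 1440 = 477.20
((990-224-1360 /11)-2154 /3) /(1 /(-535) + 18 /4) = -890240 /52943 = -16.82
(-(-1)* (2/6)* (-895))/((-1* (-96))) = -895/288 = -3.11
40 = 40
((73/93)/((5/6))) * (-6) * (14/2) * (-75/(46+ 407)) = 30660/4681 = 6.55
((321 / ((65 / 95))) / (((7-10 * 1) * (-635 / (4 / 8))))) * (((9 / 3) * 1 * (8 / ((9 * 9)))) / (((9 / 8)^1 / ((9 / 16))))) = 4066 / 222885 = 0.02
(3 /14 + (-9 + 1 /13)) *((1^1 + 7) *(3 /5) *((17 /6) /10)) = -11.84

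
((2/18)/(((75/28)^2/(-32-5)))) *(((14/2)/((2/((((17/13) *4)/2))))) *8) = -27615616/658125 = -41.96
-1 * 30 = -30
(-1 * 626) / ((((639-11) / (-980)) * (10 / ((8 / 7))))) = 17528 / 157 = 111.64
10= 10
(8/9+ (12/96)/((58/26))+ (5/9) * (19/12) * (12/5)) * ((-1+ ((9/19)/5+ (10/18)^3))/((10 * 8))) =-36030671/1285372800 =-0.03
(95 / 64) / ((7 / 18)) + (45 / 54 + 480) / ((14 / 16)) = 371845 / 672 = 553.34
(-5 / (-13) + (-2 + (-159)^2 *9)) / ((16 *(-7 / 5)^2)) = 4621650 / 637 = 7255.34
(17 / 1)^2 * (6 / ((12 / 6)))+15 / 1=882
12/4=3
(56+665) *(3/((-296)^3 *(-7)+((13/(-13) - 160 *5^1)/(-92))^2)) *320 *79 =462816936960/1536558180929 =0.30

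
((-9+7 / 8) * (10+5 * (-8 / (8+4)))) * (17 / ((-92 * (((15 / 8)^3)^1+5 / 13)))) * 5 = 4596800 / 640803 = 7.17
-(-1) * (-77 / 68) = -1.13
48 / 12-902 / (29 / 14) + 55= -10917 / 29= -376.45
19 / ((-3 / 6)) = -38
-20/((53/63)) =-1260/53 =-23.77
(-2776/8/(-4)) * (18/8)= 3123/16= 195.19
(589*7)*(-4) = -16492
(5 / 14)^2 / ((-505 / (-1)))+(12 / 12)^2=19801 / 19796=1.00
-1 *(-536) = 536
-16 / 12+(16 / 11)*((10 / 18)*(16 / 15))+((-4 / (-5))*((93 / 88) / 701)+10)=19840811 / 2081970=9.53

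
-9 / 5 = -1.80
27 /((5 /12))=324 /5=64.80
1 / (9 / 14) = 14 / 9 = 1.56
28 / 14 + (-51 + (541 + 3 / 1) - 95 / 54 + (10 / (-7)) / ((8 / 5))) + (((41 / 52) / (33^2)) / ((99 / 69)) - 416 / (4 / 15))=-6983011667 / 6540534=-1067.65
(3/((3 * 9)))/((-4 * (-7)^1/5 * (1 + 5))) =5/1512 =0.00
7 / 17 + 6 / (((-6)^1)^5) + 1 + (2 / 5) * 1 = 1.81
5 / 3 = 1.67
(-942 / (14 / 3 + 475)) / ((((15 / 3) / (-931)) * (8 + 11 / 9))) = 23679054 / 597185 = 39.65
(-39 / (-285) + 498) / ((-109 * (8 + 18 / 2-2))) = -47323 / 155325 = -0.30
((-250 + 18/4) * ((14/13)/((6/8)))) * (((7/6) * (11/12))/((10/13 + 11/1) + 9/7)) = -168413/5832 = -28.88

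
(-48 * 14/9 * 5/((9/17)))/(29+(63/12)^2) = -60928/4887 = -12.47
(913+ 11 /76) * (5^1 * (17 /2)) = 5898915 /152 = 38808.65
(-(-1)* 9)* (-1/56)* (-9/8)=81/448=0.18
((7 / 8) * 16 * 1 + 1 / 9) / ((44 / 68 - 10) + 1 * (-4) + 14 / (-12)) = -4318 / 4443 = -0.97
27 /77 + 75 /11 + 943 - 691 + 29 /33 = 5461 /21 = 260.05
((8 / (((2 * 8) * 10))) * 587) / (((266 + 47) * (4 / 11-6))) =-6457 / 388120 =-0.02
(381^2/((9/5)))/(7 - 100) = -80645/93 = -867.15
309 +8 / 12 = 929 / 3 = 309.67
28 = 28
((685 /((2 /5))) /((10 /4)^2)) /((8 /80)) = 2740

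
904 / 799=1.13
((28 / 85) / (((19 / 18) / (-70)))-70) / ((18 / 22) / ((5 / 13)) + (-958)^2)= -1631630 / 16304115251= -0.00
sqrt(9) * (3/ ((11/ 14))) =126/ 11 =11.45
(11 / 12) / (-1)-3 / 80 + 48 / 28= 1277 / 1680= 0.76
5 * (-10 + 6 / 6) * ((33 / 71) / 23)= -1485 / 1633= -0.91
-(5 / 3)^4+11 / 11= -544 / 81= -6.72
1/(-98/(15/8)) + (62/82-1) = -8455/32144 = -0.26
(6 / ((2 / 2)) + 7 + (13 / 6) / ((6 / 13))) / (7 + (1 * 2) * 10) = 0.66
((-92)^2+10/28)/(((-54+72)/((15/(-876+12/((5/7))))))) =-2962525/360864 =-8.21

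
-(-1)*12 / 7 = 1.71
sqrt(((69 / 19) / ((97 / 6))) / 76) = 3 * sqrt(4462) / 3686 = 0.05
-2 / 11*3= -6 / 11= -0.55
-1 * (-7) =7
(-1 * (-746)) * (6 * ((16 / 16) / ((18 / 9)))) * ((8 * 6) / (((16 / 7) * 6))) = 7833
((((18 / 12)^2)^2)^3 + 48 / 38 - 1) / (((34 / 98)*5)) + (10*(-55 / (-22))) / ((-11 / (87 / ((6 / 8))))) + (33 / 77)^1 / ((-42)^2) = -14128244417611 / 74875637760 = -188.69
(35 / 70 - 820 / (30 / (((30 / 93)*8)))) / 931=-1861 / 24738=-0.08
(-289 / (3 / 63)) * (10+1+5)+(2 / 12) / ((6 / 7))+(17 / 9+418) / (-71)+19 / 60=-34473838 / 355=-97109.40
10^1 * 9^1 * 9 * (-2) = -1620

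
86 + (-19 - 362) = -295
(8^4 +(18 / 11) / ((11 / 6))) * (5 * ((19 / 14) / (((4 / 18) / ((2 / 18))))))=11773445 / 847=13900.17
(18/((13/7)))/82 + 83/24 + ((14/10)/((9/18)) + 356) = 23177603/63960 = 362.38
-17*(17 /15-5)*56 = 55216 /15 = 3681.07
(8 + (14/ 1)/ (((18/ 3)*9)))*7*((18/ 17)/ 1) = 3122/ 51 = 61.22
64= 64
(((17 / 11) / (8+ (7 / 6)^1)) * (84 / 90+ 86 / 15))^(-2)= 14641 / 18496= 0.79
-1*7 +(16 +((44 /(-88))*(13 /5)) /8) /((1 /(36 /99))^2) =-2968 /605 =-4.91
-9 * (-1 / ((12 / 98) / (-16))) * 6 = -7056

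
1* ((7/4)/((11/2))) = 7/22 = 0.32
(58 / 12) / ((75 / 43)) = 1247 / 450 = 2.77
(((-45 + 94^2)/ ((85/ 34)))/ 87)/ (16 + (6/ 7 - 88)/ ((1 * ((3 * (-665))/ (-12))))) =8184421/ 3133740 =2.61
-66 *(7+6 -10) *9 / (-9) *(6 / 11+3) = 702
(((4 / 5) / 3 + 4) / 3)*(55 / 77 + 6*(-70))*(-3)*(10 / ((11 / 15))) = 1878400 / 77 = 24394.81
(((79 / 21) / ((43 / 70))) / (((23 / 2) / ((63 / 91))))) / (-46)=-2370 / 295711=-0.01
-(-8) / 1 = 8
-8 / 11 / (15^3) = -8 / 37125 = -0.00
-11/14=-0.79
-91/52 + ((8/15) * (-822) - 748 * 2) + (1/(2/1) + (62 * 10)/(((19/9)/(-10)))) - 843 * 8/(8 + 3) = -22929737/4180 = -5485.58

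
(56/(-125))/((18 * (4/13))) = -0.08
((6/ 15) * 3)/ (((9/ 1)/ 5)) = 2/ 3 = 0.67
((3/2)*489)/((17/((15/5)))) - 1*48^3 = -3755727/34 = -110462.56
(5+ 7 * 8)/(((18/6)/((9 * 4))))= 732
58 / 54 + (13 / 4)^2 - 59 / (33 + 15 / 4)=212339 / 21168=10.03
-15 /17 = -0.88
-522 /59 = -8.85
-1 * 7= -7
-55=-55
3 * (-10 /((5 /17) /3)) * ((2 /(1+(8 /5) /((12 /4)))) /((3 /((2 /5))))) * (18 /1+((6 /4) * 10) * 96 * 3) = -5309712 /23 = -230857.04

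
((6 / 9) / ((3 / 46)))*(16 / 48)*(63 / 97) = 644 / 291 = 2.21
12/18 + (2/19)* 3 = 0.98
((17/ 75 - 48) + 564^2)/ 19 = 23853617/ 1425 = 16739.38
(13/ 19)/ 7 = 13/ 133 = 0.10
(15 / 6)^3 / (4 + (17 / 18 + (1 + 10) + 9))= 1125 / 1796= 0.63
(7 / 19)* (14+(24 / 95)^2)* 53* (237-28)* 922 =477582175532 / 9025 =52917692.58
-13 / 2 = -6.50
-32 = -32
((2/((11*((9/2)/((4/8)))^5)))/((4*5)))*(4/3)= 2/9743085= 0.00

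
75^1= 75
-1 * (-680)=680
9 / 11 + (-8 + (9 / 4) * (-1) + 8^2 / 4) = 289 / 44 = 6.57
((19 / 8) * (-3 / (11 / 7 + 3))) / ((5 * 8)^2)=-399 / 409600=-0.00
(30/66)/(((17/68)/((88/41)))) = 160/41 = 3.90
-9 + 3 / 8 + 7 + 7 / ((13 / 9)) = 335 / 104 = 3.22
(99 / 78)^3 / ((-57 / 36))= -107811 / 83486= -1.29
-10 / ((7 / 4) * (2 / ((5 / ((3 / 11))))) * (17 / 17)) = -1100 / 21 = -52.38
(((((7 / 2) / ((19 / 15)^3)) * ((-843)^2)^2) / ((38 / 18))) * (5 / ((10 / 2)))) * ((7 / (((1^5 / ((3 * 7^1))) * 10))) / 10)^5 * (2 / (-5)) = -58965948099838937337735807 / 52128400000000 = -1131167426965.70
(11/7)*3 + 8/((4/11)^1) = 187/7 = 26.71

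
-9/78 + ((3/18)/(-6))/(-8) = -419/3744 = -0.11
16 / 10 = 8 / 5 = 1.60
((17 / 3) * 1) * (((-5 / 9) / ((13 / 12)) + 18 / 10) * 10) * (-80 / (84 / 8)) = -1365440 / 2457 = -555.73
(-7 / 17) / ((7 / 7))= -7 / 17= -0.41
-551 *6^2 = -19836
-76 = -76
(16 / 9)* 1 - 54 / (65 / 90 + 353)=93124 / 57303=1.63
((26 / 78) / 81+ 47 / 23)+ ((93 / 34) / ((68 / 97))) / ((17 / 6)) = 376152595 / 109835028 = 3.42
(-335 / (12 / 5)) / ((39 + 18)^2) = -1675 / 38988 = -0.04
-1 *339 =-339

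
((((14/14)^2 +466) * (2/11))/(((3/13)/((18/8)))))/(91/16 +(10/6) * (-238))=-437112/206437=-2.12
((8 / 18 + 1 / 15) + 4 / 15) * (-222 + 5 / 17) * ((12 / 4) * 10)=-263830 / 51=-5173.14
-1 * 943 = -943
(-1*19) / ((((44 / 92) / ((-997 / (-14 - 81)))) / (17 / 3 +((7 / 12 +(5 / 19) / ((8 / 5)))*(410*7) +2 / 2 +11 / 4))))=-5635086871 / 6270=-898737.94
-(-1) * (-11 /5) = -11 /5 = -2.20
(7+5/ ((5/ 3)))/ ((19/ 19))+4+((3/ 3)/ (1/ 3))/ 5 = 73/ 5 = 14.60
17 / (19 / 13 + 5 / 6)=1326 / 179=7.41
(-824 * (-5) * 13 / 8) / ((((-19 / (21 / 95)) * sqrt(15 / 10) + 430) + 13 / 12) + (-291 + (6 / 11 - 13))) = 245653207800 * sqrt(6) / 4445944441 + 729530021220 / 4445944441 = 299.43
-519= -519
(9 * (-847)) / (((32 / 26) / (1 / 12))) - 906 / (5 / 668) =-38898477 / 320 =-121557.74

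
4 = 4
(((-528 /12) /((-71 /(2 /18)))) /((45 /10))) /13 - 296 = -296.00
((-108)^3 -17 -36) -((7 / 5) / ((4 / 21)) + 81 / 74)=-932232349 / 740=-1259773.44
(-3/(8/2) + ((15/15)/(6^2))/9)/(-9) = 121/1458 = 0.08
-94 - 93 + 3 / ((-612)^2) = -23346575 / 124848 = -187.00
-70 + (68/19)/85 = -6646/95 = -69.96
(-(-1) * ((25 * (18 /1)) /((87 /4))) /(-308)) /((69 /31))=-1550 /51359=-0.03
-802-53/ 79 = -63411/ 79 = -802.67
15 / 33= 5 / 11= 0.45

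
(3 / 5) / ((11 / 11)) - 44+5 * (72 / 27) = -451 / 15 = -30.07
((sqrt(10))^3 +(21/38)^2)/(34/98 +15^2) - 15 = -14.86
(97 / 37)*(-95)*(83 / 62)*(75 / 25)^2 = -6883605 / 2294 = -3000.70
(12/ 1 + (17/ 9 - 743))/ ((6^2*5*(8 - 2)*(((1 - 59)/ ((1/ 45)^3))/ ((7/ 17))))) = 1351/ 25686315000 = 0.00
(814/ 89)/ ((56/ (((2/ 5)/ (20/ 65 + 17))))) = 5291/ 1401750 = 0.00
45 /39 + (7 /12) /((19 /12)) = 376 /247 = 1.52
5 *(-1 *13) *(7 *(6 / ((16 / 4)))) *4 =-2730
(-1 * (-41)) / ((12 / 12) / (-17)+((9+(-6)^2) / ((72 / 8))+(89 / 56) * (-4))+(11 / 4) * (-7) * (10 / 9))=-43911 / 24424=-1.80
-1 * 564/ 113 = -564/ 113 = -4.99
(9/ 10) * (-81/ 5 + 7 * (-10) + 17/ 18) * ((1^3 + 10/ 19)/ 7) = -222517/ 13300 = -16.73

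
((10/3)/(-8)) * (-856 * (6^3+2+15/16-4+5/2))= 1861265/24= 77552.71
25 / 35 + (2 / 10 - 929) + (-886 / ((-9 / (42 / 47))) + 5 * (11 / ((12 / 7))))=-15950527 / 19740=-808.03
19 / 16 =1.19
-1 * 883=-883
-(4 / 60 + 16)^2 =-58081 / 225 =-258.14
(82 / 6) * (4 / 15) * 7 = 1148 / 45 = 25.51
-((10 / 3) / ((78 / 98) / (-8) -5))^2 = -15366400 / 35964009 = -0.43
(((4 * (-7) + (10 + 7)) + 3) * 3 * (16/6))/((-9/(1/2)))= 32/9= 3.56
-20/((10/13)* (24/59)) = -767/12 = -63.92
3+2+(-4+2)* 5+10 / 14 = -30 / 7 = -4.29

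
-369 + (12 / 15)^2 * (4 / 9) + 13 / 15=-82766 / 225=-367.85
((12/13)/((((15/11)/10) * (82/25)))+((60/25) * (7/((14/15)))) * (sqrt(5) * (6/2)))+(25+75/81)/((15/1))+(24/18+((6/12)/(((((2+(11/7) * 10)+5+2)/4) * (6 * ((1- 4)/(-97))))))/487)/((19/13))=325167963131/69110000037+54 * sqrt(5)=125.45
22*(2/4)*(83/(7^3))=913/343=2.66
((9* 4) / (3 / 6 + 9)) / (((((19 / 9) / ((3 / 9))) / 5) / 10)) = 10800 / 361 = 29.92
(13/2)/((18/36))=13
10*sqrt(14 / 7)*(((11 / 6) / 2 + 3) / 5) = 47*sqrt(2) / 6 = 11.08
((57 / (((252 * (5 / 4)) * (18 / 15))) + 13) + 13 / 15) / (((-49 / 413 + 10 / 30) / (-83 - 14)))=-50539813 / 7980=-6333.31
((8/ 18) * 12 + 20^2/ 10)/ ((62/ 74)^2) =64.58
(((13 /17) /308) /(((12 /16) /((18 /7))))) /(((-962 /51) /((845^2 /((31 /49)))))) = -6426225 /12617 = -509.33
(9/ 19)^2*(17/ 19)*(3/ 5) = 4131/ 34295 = 0.12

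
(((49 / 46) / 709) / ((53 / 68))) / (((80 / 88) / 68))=623084 / 4321355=0.14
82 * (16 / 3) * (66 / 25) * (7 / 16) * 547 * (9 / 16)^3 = 1258894791 / 25600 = 49175.58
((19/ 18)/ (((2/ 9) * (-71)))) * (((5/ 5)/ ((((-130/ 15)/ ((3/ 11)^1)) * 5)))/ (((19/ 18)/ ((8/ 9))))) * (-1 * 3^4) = -1458/ 50765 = -0.03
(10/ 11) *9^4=65610/ 11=5964.55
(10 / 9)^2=100 / 81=1.23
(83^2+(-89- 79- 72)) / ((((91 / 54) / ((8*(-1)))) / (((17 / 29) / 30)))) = -8138376 / 13195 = -616.78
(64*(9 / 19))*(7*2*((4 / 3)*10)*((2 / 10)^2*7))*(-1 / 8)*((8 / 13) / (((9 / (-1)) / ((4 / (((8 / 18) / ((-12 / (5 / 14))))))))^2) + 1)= -4254617472 / 30875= -137801.38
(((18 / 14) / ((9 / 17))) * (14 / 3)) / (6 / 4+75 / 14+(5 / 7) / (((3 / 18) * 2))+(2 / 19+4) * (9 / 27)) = 1.09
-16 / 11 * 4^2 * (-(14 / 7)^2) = 1024 / 11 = 93.09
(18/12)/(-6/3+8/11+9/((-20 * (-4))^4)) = -675840000/573439901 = -1.18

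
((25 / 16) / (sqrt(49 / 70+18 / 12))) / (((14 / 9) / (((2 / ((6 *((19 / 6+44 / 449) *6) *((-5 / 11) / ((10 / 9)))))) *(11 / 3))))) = -0.10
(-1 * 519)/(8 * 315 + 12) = -173/844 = -0.20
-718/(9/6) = -1436/3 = -478.67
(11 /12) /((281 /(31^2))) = 10571 /3372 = 3.13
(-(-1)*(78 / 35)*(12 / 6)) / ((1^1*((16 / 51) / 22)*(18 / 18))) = 21879 / 70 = 312.56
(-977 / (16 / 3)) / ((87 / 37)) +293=215.09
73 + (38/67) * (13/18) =44266/603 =73.41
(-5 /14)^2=25 /196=0.13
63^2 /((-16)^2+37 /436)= 1730484 /111653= 15.50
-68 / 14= -34 / 7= -4.86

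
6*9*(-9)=-486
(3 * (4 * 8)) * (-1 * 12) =-1152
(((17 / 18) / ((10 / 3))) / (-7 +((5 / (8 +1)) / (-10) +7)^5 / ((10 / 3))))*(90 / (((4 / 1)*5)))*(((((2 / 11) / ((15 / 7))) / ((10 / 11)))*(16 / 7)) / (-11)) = -42830208 / 8380209256375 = -0.00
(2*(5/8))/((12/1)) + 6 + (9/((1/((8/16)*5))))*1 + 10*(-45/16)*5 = -5377/48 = -112.02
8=8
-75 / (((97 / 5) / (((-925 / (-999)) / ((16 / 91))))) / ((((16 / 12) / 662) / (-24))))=284375 / 166442688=0.00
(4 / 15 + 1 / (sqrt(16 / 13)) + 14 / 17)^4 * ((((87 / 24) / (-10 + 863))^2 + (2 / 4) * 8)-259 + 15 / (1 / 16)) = -5947972724754943111439 / 50405592416348160000-202132883367326009 * sqrt(13) / 6177155933376000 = -235.99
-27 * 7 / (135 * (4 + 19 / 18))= -18 / 65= -0.28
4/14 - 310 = -2168/7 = -309.71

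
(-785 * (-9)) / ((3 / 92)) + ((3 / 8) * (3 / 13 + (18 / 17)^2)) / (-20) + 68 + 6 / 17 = 130279732283 / 601120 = 216728.33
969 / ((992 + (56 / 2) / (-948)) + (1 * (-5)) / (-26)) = 5970978 / 6113707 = 0.98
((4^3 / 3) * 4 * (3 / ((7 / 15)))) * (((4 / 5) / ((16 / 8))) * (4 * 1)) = 6144 / 7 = 877.71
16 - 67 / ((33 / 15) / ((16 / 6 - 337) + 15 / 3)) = 331508 / 33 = 10045.70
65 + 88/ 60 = 997/ 15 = 66.47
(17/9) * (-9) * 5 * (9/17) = -45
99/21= 33/7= 4.71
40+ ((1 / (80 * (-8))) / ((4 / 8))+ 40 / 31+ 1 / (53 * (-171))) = 3711913927 / 89904960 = 41.29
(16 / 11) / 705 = 16 / 7755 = 0.00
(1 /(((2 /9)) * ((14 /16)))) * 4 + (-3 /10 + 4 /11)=15889 /770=20.64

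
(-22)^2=484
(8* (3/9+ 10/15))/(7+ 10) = 8/17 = 0.47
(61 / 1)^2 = 3721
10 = 10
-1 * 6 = -6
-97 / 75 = -1.29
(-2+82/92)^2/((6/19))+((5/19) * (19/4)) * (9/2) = 20139/2116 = 9.52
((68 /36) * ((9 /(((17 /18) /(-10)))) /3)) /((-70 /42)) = 36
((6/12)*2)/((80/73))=73/80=0.91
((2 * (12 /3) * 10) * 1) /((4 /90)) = 1800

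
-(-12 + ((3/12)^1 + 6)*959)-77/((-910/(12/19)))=-29549581/4940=-5981.70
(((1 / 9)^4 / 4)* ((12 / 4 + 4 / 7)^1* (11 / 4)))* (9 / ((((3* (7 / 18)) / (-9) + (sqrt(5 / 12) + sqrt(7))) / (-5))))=1375 / (1512* (-54* sqrt(7) - 9* sqrt(15) + 7))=-0.01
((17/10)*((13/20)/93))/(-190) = -221/3534000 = -0.00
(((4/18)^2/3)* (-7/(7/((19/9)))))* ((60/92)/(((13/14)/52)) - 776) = 1292608/50301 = 25.70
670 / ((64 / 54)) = 565.31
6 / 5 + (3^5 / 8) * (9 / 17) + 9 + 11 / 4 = 19741 / 680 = 29.03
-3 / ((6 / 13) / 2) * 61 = -793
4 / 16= 1 / 4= 0.25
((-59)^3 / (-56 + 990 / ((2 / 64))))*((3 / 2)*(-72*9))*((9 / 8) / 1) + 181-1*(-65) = 7876659 / 1072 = 7347.63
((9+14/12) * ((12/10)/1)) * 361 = 22021/5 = 4404.20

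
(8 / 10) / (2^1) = 2 / 5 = 0.40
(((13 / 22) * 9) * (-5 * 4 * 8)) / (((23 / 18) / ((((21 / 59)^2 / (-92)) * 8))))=148599360 / 20255939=7.34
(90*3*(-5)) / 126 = -75 / 7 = -10.71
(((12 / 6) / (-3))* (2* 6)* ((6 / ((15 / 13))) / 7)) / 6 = -0.99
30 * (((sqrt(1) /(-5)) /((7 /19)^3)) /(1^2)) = -41154 /343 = -119.98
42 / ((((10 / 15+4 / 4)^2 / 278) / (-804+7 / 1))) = -83751948 / 25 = -3350077.92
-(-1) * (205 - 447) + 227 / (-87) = -21281 / 87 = -244.61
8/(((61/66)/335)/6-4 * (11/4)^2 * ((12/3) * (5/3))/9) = -3183840/8917517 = -0.36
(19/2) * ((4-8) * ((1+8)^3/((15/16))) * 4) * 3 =-1772928/5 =-354585.60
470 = 470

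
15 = 15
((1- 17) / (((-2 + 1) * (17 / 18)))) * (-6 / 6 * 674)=-194112 / 17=-11418.35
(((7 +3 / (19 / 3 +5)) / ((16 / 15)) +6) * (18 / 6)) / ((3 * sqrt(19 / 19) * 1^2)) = 6969 / 544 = 12.81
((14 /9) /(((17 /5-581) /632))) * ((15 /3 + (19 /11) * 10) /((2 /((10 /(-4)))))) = 3387125 /71478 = 47.39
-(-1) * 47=47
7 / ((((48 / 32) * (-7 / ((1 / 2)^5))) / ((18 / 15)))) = -1 / 40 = -0.02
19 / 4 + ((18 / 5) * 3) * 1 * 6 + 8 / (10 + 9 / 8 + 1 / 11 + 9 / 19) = 5490923 / 78180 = 70.23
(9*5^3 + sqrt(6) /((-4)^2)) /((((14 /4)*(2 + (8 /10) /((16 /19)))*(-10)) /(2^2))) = -18000 /413-sqrt(6) /413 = -43.59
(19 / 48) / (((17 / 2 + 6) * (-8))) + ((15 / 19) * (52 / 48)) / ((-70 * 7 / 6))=-71977 / 5183808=-0.01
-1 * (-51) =51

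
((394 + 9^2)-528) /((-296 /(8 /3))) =53 /111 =0.48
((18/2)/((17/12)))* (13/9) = 156/17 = 9.18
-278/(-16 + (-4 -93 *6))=139/289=0.48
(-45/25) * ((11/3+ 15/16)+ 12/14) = -1101/112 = -9.83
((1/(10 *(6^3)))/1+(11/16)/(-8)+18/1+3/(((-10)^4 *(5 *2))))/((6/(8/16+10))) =1354340393/43200000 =31.35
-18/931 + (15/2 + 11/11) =15791/1862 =8.48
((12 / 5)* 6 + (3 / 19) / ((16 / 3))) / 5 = 21933 / 7600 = 2.89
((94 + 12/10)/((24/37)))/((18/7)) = 30821/540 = 57.08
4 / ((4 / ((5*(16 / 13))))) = 80 / 13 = 6.15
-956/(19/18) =-17208/19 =-905.68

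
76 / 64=19 / 16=1.19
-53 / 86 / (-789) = 53 / 67854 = 0.00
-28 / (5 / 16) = -448 / 5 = -89.60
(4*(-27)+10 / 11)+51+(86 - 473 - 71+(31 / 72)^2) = -513.91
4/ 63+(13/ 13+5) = 382/ 63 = 6.06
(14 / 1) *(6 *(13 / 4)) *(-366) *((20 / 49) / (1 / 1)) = -285480 / 7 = -40782.86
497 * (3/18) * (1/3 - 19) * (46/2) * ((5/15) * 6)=-640136/9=-71126.22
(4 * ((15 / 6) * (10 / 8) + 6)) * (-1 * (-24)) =876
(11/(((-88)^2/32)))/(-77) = -1/1694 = -0.00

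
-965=-965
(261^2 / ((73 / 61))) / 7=4155381 / 511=8131.86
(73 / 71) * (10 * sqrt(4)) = 1460 / 71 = 20.56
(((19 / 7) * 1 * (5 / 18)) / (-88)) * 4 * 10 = -475 / 1386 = -0.34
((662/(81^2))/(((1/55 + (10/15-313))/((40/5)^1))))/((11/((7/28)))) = -0.00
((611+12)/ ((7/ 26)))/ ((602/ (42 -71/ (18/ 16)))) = -219830/ 2709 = -81.15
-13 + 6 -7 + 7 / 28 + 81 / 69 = -1157 / 92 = -12.58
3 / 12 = 1 / 4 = 0.25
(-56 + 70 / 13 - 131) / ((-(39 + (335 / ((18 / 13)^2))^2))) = 247848336 / 41721579757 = 0.01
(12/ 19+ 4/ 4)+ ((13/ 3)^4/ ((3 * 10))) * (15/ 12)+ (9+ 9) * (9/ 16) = 26.45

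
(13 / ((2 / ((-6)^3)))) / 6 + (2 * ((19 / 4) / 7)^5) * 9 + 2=-1974117797 / 8605184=-229.41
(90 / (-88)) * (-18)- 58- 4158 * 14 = -1281535 / 22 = -58251.59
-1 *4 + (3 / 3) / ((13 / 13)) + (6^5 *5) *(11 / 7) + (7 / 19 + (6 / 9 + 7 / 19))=24377123 / 399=61095.55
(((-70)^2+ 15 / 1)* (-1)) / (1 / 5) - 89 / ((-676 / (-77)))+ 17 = -16608061 / 676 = -24568.14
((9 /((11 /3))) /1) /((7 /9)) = 243 /77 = 3.16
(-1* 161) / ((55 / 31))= -4991 / 55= -90.75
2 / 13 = 0.15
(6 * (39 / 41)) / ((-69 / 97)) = -7566 / 943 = -8.02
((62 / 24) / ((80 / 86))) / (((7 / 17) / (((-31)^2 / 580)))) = 21777221 / 1948800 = 11.17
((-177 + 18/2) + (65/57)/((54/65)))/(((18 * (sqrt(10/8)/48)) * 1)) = -4103032 * sqrt(5)/23085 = -397.43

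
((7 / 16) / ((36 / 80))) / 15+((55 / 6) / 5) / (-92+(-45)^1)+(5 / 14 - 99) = -10211311 / 103572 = -98.59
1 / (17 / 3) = 3 / 17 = 0.18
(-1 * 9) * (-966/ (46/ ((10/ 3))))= 630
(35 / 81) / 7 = 5 / 81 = 0.06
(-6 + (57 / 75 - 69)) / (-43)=1856 / 1075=1.73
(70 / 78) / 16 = 35 / 624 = 0.06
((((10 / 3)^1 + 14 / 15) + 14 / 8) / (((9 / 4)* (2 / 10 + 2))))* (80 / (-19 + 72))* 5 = 144400 / 15741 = 9.17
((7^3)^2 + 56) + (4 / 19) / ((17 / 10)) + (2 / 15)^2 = 117705.14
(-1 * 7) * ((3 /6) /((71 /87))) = -609 /142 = -4.29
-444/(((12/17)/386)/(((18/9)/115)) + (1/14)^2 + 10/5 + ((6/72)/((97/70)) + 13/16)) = -332351966016/2232814139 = -148.85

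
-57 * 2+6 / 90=-1709 / 15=-113.93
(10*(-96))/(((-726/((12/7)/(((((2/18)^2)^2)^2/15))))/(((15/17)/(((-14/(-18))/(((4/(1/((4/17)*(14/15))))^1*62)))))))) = 22136896805068800/244783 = 90434780213.78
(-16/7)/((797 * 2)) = -8/5579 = -0.00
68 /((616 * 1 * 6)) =17 /924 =0.02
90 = 90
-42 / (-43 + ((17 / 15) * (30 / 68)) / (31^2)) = 80724 / 82645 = 0.98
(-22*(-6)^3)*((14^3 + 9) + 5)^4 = 274949845090728192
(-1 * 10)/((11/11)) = -10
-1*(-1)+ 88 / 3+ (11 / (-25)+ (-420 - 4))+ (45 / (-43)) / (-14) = -17790541 / 45150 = -394.03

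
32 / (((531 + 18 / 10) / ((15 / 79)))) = 100 / 8769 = 0.01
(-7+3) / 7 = -0.57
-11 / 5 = -2.20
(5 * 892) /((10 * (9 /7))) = 3122 /9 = 346.89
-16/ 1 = -16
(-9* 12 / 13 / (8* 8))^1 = -27 / 208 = -0.13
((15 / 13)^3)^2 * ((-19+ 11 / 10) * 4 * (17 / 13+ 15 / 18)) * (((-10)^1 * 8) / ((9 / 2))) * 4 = 25725.26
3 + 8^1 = 11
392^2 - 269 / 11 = 1690035 / 11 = 153639.55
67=67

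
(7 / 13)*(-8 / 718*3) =-84 / 4667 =-0.02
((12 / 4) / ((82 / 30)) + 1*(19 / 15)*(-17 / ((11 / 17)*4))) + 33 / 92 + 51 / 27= -4.97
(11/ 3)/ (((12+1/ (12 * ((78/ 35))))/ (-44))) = -151008/ 11267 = -13.40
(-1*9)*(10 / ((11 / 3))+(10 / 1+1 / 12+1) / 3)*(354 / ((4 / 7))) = -3150777 / 88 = -35804.28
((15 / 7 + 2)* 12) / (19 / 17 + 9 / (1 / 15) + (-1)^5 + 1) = 2958 / 8099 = 0.37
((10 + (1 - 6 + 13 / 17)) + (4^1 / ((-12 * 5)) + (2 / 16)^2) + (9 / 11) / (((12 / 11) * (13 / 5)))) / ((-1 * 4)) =-1273411 / 848640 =-1.50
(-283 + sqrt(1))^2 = 79524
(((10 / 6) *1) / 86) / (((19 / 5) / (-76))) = -0.39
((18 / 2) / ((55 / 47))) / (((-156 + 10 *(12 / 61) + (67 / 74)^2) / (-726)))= 9325617048 / 255893335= 36.44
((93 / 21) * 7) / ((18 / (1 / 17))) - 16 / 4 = -3.90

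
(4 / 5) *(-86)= -344 / 5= -68.80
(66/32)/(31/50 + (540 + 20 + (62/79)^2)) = 5148825/1401069368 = 0.00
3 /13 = 0.23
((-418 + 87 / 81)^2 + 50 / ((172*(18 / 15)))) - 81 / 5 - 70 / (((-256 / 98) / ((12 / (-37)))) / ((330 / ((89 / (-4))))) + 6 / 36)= 1991798209259033 / 11447297460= 173997.24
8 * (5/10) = 4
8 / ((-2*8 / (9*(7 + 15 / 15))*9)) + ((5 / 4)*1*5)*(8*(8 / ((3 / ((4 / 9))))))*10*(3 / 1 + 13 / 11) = 734812 / 297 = 2474.11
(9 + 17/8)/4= 89/32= 2.78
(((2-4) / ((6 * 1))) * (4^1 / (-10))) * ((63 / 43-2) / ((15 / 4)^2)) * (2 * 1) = -1472 / 145125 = -0.01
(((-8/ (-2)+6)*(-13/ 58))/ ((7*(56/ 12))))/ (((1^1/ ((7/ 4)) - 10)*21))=65/ 187572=0.00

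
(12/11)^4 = 1.42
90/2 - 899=-854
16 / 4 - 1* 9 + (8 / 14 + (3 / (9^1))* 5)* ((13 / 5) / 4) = -1489 / 420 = -3.55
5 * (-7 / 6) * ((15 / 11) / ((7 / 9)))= -225 / 22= -10.23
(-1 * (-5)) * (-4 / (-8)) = 5 / 2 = 2.50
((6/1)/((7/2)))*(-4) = -48/7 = -6.86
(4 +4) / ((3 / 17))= 136 / 3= 45.33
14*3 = 42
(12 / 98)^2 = 36 / 2401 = 0.01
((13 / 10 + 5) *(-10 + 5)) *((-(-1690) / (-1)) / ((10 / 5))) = 53235 / 2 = 26617.50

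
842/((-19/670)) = -564140/19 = -29691.58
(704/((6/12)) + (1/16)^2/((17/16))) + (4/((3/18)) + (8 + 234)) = 455329/272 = 1674.00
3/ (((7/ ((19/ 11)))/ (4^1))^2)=17328/ 5929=2.92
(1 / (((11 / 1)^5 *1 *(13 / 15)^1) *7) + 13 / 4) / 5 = 190523393 / 293112820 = 0.65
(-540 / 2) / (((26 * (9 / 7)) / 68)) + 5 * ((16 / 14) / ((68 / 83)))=-838870 / 1547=-542.26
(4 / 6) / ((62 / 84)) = 0.90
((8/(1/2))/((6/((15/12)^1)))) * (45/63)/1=2.38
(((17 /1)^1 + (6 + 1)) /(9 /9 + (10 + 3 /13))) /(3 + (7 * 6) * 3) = 52 /3139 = 0.02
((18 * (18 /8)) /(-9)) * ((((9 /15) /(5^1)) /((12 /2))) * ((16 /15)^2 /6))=-32 /1875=-0.02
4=4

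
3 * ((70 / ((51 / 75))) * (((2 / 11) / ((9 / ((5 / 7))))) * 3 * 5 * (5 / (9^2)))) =62500 / 15147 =4.13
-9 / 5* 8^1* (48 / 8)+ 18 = -342 / 5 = -68.40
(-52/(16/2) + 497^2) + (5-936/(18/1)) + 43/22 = 2716532/11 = 246957.45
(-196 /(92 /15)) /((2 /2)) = -735 /23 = -31.96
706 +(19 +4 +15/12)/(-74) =705.67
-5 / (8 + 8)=-5 / 16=-0.31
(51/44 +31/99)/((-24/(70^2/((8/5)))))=-324625/1728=-187.86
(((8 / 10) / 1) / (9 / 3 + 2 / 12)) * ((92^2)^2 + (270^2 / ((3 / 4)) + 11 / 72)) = 5165027723 / 285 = 18122904.29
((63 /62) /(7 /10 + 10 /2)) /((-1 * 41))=-105 /24149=-0.00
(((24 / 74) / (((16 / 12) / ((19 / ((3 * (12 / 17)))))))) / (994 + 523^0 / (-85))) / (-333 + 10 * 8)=-27455 / 3163606116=-0.00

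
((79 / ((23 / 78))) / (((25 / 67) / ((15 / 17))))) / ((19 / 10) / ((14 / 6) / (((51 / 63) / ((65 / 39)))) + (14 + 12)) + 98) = 3891561804 / 602354659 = 6.46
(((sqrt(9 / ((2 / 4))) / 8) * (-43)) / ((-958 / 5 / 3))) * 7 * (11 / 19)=1.45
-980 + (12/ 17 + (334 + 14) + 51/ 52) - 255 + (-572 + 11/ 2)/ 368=-144251921/ 162656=-886.85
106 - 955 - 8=-857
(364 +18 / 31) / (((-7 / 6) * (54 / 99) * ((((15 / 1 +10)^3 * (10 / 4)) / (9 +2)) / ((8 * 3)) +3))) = -65642016 / 17296853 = -3.80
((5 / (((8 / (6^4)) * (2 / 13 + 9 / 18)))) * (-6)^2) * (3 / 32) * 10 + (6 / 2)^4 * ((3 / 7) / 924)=1532432277 / 36652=41810.33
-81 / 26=-3.12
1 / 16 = 0.06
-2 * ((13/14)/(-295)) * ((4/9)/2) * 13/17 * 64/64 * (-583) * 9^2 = -1773486/35105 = -50.52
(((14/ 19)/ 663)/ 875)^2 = 4/ 2479443890625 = 0.00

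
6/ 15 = 2/ 5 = 0.40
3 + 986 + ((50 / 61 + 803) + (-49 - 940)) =49033 / 61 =803.82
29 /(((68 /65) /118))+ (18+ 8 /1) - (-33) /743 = 83290679 /25262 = 3297.07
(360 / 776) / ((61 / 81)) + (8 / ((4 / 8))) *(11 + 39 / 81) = 184.32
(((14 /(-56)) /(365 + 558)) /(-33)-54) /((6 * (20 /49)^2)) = -15796522343 /292406400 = -54.02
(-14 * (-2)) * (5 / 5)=28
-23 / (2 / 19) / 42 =-437 / 84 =-5.20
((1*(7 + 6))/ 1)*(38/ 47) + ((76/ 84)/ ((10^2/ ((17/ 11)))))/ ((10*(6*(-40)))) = 27387344819/ 2605680000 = 10.51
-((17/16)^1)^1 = -17/16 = -1.06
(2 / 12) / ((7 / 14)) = 1 / 3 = 0.33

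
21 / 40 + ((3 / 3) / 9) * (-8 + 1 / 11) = -0.35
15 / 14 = 1.07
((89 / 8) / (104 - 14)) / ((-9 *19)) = -89 / 123120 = -0.00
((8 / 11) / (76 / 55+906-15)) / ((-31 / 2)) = -80 / 1521511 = -0.00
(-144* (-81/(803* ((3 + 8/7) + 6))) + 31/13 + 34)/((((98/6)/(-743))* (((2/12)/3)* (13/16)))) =-17992998494496/472124653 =-38110.69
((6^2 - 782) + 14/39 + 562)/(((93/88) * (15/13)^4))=-98.03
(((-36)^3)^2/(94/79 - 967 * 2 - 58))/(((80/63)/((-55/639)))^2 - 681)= 509792627570688/216027870461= 2359.85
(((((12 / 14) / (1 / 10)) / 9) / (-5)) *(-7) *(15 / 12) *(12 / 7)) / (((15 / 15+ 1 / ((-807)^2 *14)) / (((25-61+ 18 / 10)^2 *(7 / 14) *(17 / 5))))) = 5681.11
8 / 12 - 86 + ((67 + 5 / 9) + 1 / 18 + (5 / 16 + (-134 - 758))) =-130955 / 144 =-909.41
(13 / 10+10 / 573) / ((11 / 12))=15098 / 10505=1.44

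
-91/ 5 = -18.20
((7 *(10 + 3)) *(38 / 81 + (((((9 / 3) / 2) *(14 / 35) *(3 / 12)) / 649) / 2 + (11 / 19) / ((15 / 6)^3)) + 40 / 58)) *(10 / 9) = 3152383600639 / 26068967100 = 120.92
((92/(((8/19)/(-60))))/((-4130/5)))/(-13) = -6555/5369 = -1.22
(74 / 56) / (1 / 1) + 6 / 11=575 / 308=1.87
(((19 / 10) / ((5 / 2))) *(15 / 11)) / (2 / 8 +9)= 0.11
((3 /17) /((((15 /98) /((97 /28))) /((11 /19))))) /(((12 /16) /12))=59752 /1615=37.00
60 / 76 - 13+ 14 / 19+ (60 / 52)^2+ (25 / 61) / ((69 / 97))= -129287828 / 13515099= -9.57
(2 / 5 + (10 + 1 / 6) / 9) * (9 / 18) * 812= 83839 / 135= 621.03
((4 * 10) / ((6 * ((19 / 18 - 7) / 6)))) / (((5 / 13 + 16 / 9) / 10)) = -842400 / 27071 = -31.12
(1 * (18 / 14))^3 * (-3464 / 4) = -631314 / 343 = -1840.57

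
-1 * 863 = -863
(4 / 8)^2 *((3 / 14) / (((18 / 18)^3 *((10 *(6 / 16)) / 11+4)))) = 33 / 2674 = 0.01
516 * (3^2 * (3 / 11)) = 13932 / 11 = 1266.55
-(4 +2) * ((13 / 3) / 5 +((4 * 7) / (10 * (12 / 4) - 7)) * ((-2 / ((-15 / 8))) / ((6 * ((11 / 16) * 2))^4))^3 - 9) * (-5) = -2106044090527285819557484 / 8631328239881697173175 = -244.00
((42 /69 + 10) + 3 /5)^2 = 1661521 /13225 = 125.63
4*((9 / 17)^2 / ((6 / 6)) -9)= -10080 / 289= -34.88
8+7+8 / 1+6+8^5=32797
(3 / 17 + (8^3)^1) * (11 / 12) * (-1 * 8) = -191554 / 51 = -3755.96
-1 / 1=-1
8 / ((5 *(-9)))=-8 / 45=-0.18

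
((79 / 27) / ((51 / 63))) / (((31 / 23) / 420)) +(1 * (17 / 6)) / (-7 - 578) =2083363241 / 1849770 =1126.28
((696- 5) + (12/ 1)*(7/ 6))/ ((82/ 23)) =16215/ 82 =197.74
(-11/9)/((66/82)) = -41/27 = -1.52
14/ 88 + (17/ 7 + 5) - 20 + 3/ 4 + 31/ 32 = -26349/ 2464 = -10.69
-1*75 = -75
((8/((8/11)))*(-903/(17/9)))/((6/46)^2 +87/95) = -1497548745/265642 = -5637.47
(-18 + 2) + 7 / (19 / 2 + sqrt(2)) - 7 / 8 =-45527 / 2824 - 28 * sqrt(2) / 353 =-16.23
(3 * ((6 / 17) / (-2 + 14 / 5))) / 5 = 9 / 34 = 0.26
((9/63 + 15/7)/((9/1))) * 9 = 16/7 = 2.29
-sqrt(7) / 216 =-0.01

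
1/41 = 0.02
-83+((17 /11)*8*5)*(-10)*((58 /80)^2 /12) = -58121 /528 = -110.08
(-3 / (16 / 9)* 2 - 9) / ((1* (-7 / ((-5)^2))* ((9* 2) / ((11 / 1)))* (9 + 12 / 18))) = 9075 / 3248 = 2.79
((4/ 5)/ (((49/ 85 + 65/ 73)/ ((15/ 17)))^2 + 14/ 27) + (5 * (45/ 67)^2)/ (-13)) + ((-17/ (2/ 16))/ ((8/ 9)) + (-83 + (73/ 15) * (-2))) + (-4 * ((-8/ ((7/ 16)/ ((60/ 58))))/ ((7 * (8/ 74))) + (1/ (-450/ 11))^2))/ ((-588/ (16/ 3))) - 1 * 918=-318196555853325345432626587/ 273230943852974287123125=-1164.57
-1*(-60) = 60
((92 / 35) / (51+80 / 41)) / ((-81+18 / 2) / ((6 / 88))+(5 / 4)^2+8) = -0.00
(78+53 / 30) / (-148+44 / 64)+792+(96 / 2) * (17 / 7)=224723792 / 247485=908.03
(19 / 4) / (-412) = -19 / 1648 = -0.01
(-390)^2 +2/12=912601/6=152100.17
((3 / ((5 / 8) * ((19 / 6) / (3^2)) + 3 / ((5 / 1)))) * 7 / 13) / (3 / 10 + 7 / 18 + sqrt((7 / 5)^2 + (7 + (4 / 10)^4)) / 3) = 1.17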